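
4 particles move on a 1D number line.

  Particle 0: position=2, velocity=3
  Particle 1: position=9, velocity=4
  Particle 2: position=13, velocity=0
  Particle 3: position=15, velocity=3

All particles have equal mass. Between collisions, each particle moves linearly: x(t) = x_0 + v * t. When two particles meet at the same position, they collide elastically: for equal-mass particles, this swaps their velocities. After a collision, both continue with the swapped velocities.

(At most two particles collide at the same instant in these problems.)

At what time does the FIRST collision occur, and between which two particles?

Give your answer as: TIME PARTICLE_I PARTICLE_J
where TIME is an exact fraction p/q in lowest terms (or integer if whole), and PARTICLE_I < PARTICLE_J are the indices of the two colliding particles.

Answer: 1 1 2

Derivation:
Pair (0,1): pos 2,9 vel 3,4 -> not approaching (rel speed -1 <= 0)
Pair (1,2): pos 9,13 vel 4,0 -> gap=4, closing at 4/unit, collide at t=1
Pair (2,3): pos 13,15 vel 0,3 -> not approaching (rel speed -3 <= 0)
Earliest collision: t=1 between 1 and 2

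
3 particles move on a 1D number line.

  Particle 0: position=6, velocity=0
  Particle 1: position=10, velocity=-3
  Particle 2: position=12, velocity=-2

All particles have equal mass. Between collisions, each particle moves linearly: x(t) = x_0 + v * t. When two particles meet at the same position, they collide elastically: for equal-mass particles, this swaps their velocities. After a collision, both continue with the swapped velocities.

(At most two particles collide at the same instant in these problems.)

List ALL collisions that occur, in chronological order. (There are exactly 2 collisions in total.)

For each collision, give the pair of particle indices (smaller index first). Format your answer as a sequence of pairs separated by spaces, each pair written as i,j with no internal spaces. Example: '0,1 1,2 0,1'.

Answer: 0,1 1,2

Derivation:
Collision at t=4/3: particles 0 and 1 swap velocities; positions: p0=6 p1=6 p2=28/3; velocities now: v0=-3 v1=0 v2=-2
Collision at t=3: particles 1 and 2 swap velocities; positions: p0=1 p1=6 p2=6; velocities now: v0=-3 v1=-2 v2=0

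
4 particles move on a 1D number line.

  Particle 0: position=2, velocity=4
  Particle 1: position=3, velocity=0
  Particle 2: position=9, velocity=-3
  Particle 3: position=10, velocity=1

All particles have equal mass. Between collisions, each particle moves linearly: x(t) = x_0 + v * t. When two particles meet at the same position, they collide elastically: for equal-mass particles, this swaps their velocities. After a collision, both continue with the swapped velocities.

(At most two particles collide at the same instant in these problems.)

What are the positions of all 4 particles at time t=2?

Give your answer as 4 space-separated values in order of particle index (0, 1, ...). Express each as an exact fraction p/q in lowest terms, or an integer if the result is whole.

Collision at t=1/4: particles 0 and 1 swap velocities; positions: p0=3 p1=3 p2=33/4 p3=41/4; velocities now: v0=0 v1=4 v2=-3 v3=1
Collision at t=1: particles 1 and 2 swap velocities; positions: p0=3 p1=6 p2=6 p3=11; velocities now: v0=0 v1=-3 v2=4 v3=1
Collision at t=2: particles 0 and 1 swap velocities; positions: p0=3 p1=3 p2=10 p3=12; velocities now: v0=-3 v1=0 v2=4 v3=1
Advance to t=2 (no further collisions before then); velocities: v0=-3 v1=0 v2=4 v3=1; positions = 3 3 10 12

Answer: 3 3 10 12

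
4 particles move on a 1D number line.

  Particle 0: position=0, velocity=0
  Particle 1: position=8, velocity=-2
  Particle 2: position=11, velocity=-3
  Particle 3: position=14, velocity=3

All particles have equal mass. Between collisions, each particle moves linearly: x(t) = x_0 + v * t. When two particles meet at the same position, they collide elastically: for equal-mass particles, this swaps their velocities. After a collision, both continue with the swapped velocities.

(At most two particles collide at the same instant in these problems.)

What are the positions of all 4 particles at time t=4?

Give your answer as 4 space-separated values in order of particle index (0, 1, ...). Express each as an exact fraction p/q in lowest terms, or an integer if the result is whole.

Answer: -1 0 0 26

Derivation:
Collision at t=3: particles 1 and 2 swap velocities; positions: p0=0 p1=2 p2=2 p3=23; velocities now: v0=0 v1=-3 v2=-2 v3=3
Collision at t=11/3: particles 0 and 1 swap velocities; positions: p0=0 p1=0 p2=2/3 p3=25; velocities now: v0=-3 v1=0 v2=-2 v3=3
Collision at t=4: particles 1 and 2 swap velocities; positions: p0=-1 p1=0 p2=0 p3=26; velocities now: v0=-3 v1=-2 v2=0 v3=3
Advance to t=4 (no further collisions before then); velocities: v0=-3 v1=-2 v2=0 v3=3; positions = -1 0 0 26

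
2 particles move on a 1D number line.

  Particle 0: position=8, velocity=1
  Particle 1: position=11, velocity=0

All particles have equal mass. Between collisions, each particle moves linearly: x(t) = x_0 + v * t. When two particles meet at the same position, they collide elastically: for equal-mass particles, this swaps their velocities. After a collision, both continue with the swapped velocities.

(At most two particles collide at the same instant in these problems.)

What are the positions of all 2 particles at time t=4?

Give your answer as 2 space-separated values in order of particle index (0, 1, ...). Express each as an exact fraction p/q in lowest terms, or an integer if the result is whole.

Answer: 11 12

Derivation:
Collision at t=3: particles 0 and 1 swap velocities; positions: p0=11 p1=11; velocities now: v0=0 v1=1
Advance to t=4 (no further collisions before then); velocities: v0=0 v1=1; positions = 11 12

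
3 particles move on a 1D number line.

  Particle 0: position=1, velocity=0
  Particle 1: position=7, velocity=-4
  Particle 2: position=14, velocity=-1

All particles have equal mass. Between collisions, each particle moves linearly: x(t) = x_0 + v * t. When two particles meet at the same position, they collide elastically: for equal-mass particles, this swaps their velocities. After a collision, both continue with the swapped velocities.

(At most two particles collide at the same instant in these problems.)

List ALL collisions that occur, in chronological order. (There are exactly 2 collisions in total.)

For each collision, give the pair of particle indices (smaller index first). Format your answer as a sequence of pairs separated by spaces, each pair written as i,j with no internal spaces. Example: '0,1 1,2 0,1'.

Collision at t=3/2: particles 0 and 1 swap velocities; positions: p0=1 p1=1 p2=25/2; velocities now: v0=-4 v1=0 v2=-1
Collision at t=13: particles 1 and 2 swap velocities; positions: p0=-45 p1=1 p2=1; velocities now: v0=-4 v1=-1 v2=0

Answer: 0,1 1,2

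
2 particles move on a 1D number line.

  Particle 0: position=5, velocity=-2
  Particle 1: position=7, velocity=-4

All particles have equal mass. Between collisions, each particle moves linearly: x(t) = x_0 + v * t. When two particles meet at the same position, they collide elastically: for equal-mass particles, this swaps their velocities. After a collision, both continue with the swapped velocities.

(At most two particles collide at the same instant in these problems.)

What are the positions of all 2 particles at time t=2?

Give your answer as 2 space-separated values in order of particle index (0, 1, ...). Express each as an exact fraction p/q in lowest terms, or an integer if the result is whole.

Collision at t=1: particles 0 and 1 swap velocities; positions: p0=3 p1=3; velocities now: v0=-4 v1=-2
Advance to t=2 (no further collisions before then); velocities: v0=-4 v1=-2; positions = -1 1

Answer: -1 1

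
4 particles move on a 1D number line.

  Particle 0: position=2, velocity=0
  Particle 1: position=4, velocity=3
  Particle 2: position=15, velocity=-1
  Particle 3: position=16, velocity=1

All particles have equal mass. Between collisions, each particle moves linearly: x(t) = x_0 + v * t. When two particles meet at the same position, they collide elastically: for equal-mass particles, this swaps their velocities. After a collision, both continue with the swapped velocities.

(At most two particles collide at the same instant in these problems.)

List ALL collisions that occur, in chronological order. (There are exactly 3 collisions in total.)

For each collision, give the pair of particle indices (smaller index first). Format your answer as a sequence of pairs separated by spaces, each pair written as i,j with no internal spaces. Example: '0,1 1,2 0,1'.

Answer: 1,2 2,3 0,1

Derivation:
Collision at t=11/4: particles 1 and 2 swap velocities; positions: p0=2 p1=49/4 p2=49/4 p3=75/4; velocities now: v0=0 v1=-1 v2=3 v3=1
Collision at t=6: particles 2 and 3 swap velocities; positions: p0=2 p1=9 p2=22 p3=22; velocities now: v0=0 v1=-1 v2=1 v3=3
Collision at t=13: particles 0 and 1 swap velocities; positions: p0=2 p1=2 p2=29 p3=43; velocities now: v0=-1 v1=0 v2=1 v3=3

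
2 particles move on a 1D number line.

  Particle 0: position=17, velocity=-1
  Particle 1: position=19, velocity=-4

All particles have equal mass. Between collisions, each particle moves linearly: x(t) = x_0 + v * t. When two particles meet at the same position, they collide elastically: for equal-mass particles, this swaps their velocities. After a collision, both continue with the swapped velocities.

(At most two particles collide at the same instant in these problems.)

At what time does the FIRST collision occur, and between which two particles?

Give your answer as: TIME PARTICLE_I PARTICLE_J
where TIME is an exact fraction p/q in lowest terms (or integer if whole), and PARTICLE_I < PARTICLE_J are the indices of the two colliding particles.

Pair (0,1): pos 17,19 vel -1,-4 -> gap=2, closing at 3/unit, collide at t=2/3
Earliest collision: t=2/3 between 0 and 1

Answer: 2/3 0 1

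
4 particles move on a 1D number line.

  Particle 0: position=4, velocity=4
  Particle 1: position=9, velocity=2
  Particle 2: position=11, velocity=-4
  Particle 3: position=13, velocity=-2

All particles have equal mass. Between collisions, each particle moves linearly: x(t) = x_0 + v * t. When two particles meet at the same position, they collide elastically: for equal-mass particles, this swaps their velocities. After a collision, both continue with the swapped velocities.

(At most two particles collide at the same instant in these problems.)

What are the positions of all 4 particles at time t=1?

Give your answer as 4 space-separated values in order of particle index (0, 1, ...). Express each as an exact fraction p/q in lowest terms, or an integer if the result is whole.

Answer: 7 8 11 11

Derivation:
Collision at t=1/3: particles 1 and 2 swap velocities; positions: p0=16/3 p1=29/3 p2=29/3 p3=37/3; velocities now: v0=4 v1=-4 v2=2 v3=-2
Collision at t=7/8: particles 0 and 1 swap velocities; positions: p0=15/2 p1=15/2 p2=43/4 p3=45/4; velocities now: v0=-4 v1=4 v2=2 v3=-2
Collision at t=1: particles 2 and 3 swap velocities; positions: p0=7 p1=8 p2=11 p3=11; velocities now: v0=-4 v1=4 v2=-2 v3=2
Advance to t=1 (no further collisions before then); velocities: v0=-4 v1=4 v2=-2 v3=2; positions = 7 8 11 11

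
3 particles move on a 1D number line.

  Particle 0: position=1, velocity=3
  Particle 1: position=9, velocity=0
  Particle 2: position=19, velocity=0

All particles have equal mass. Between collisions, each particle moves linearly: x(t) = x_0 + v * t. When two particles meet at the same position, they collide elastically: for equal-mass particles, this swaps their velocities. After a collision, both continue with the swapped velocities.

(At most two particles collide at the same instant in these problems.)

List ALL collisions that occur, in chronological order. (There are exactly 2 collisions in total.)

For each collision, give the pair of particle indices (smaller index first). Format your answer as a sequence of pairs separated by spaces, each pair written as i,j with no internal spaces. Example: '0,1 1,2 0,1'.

Answer: 0,1 1,2

Derivation:
Collision at t=8/3: particles 0 and 1 swap velocities; positions: p0=9 p1=9 p2=19; velocities now: v0=0 v1=3 v2=0
Collision at t=6: particles 1 and 2 swap velocities; positions: p0=9 p1=19 p2=19; velocities now: v0=0 v1=0 v2=3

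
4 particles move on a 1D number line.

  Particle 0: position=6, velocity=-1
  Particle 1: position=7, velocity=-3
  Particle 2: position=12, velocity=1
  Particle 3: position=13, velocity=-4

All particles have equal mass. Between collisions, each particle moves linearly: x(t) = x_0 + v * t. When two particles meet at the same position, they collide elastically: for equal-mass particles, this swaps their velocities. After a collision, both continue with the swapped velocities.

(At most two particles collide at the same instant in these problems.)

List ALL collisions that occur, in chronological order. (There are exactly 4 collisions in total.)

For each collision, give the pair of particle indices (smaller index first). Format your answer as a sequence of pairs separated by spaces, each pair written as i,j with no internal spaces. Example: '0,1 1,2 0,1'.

Answer: 2,3 0,1 1,2 0,1

Derivation:
Collision at t=1/5: particles 2 and 3 swap velocities; positions: p0=29/5 p1=32/5 p2=61/5 p3=61/5; velocities now: v0=-1 v1=-3 v2=-4 v3=1
Collision at t=1/2: particles 0 and 1 swap velocities; positions: p0=11/2 p1=11/2 p2=11 p3=25/2; velocities now: v0=-3 v1=-1 v2=-4 v3=1
Collision at t=7/3: particles 1 and 2 swap velocities; positions: p0=0 p1=11/3 p2=11/3 p3=43/3; velocities now: v0=-3 v1=-4 v2=-1 v3=1
Collision at t=6: particles 0 and 1 swap velocities; positions: p0=-11 p1=-11 p2=0 p3=18; velocities now: v0=-4 v1=-3 v2=-1 v3=1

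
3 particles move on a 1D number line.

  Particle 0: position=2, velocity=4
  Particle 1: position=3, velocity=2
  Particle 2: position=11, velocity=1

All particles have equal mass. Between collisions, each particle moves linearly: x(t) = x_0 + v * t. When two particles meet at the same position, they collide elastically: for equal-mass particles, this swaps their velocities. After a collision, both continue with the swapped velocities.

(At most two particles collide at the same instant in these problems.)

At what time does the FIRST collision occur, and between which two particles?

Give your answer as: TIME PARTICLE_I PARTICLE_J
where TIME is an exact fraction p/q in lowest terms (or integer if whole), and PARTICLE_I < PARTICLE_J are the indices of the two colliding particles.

Pair (0,1): pos 2,3 vel 4,2 -> gap=1, closing at 2/unit, collide at t=1/2
Pair (1,2): pos 3,11 vel 2,1 -> gap=8, closing at 1/unit, collide at t=8
Earliest collision: t=1/2 between 0 and 1

Answer: 1/2 0 1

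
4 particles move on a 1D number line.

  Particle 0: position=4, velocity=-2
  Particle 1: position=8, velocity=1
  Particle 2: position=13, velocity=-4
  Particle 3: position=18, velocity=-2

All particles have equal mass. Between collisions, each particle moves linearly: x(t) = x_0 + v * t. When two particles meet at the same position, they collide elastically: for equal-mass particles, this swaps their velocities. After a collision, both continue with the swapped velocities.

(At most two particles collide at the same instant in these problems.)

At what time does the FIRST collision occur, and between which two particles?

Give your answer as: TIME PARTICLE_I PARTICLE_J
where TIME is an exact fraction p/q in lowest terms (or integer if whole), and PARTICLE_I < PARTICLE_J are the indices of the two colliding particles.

Pair (0,1): pos 4,8 vel -2,1 -> not approaching (rel speed -3 <= 0)
Pair (1,2): pos 8,13 vel 1,-4 -> gap=5, closing at 5/unit, collide at t=1
Pair (2,3): pos 13,18 vel -4,-2 -> not approaching (rel speed -2 <= 0)
Earliest collision: t=1 between 1 and 2

Answer: 1 1 2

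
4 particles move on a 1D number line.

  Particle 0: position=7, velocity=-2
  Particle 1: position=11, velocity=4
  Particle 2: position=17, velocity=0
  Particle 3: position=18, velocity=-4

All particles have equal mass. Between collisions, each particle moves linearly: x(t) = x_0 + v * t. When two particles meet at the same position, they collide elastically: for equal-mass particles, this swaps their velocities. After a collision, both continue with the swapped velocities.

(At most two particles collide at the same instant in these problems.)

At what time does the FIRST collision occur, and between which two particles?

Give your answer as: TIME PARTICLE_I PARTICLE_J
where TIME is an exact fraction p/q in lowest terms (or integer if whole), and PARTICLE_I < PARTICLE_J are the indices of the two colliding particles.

Pair (0,1): pos 7,11 vel -2,4 -> not approaching (rel speed -6 <= 0)
Pair (1,2): pos 11,17 vel 4,0 -> gap=6, closing at 4/unit, collide at t=3/2
Pair (2,3): pos 17,18 vel 0,-4 -> gap=1, closing at 4/unit, collide at t=1/4
Earliest collision: t=1/4 between 2 and 3

Answer: 1/4 2 3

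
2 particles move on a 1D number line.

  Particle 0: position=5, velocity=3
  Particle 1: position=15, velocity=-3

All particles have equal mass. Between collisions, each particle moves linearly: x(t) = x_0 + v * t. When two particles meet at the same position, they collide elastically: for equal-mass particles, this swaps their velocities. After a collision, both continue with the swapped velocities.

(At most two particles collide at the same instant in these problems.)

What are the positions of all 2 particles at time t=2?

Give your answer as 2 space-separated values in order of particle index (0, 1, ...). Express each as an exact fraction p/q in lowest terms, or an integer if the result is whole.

Collision at t=5/3: particles 0 and 1 swap velocities; positions: p0=10 p1=10; velocities now: v0=-3 v1=3
Advance to t=2 (no further collisions before then); velocities: v0=-3 v1=3; positions = 9 11

Answer: 9 11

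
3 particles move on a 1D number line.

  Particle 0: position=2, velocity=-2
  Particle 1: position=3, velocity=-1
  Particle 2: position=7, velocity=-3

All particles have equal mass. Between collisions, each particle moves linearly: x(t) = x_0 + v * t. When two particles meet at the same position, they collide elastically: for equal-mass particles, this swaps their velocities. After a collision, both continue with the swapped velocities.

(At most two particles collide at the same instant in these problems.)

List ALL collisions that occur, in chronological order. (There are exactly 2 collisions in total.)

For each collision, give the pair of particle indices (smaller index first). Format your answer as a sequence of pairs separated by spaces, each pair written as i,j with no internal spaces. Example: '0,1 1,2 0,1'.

Collision at t=2: particles 1 and 2 swap velocities; positions: p0=-2 p1=1 p2=1; velocities now: v0=-2 v1=-3 v2=-1
Collision at t=5: particles 0 and 1 swap velocities; positions: p0=-8 p1=-8 p2=-2; velocities now: v0=-3 v1=-2 v2=-1

Answer: 1,2 0,1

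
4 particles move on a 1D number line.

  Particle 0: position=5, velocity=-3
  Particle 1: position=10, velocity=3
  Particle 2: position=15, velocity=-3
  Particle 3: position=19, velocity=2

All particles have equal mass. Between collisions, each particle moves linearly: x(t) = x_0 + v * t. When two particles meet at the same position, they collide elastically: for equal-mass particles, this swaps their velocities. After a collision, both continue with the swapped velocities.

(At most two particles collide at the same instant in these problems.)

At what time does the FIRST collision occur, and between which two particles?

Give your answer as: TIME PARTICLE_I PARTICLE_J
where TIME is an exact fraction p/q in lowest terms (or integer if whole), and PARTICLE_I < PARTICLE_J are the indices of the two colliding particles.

Pair (0,1): pos 5,10 vel -3,3 -> not approaching (rel speed -6 <= 0)
Pair (1,2): pos 10,15 vel 3,-3 -> gap=5, closing at 6/unit, collide at t=5/6
Pair (2,3): pos 15,19 vel -3,2 -> not approaching (rel speed -5 <= 0)
Earliest collision: t=5/6 between 1 and 2

Answer: 5/6 1 2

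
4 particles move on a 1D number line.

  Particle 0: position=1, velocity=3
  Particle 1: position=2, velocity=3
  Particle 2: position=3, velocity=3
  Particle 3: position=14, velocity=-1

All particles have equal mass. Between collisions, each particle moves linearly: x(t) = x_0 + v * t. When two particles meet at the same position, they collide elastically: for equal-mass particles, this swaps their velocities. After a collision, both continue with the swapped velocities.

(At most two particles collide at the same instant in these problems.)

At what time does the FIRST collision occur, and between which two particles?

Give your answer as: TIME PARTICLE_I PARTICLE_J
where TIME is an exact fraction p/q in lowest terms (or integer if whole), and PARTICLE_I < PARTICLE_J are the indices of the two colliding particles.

Pair (0,1): pos 1,2 vel 3,3 -> not approaching (rel speed 0 <= 0)
Pair (1,2): pos 2,3 vel 3,3 -> not approaching (rel speed 0 <= 0)
Pair (2,3): pos 3,14 vel 3,-1 -> gap=11, closing at 4/unit, collide at t=11/4
Earliest collision: t=11/4 between 2 and 3

Answer: 11/4 2 3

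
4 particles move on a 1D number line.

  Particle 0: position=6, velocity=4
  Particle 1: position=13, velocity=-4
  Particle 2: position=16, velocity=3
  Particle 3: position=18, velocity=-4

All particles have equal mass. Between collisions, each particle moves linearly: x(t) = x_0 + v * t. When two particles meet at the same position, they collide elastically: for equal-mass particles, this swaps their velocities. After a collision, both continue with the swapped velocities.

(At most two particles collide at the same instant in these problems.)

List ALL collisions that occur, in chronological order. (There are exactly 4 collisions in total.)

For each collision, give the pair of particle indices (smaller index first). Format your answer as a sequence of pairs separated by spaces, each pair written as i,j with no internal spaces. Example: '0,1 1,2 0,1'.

Collision at t=2/7: particles 2 and 3 swap velocities; positions: p0=50/7 p1=83/7 p2=118/7 p3=118/7; velocities now: v0=4 v1=-4 v2=-4 v3=3
Collision at t=7/8: particles 0 and 1 swap velocities; positions: p0=19/2 p1=19/2 p2=29/2 p3=149/8; velocities now: v0=-4 v1=4 v2=-4 v3=3
Collision at t=3/2: particles 1 and 2 swap velocities; positions: p0=7 p1=12 p2=12 p3=41/2; velocities now: v0=-4 v1=-4 v2=4 v3=3
Collision at t=10: particles 2 and 3 swap velocities; positions: p0=-27 p1=-22 p2=46 p3=46; velocities now: v0=-4 v1=-4 v2=3 v3=4

Answer: 2,3 0,1 1,2 2,3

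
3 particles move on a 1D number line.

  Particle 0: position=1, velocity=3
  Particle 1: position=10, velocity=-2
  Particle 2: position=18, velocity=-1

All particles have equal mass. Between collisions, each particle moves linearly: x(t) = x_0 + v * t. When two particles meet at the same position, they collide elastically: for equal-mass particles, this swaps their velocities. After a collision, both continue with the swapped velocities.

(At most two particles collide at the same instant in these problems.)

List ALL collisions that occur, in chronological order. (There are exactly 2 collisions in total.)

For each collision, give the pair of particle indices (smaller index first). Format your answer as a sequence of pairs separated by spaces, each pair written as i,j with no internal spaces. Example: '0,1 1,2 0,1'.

Answer: 0,1 1,2

Derivation:
Collision at t=9/5: particles 0 and 1 swap velocities; positions: p0=32/5 p1=32/5 p2=81/5; velocities now: v0=-2 v1=3 v2=-1
Collision at t=17/4: particles 1 and 2 swap velocities; positions: p0=3/2 p1=55/4 p2=55/4; velocities now: v0=-2 v1=-1 v2=3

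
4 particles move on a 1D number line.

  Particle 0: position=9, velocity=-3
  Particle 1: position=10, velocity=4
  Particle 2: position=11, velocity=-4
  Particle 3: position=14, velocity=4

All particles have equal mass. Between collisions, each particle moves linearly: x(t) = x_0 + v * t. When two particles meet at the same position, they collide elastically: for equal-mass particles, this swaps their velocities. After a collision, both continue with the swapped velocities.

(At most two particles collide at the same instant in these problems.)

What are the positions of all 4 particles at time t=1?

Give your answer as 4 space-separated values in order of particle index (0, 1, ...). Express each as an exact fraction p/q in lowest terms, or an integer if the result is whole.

Collision at t=1/8: particles 1 and 2 swap velocities; positions: p0=69/8 p1=21/2 p2=21/2 p3=29/2; velocities now: v0=-3 v1=-4 v2=4 v3=4
Advance to t=1 (no further collisions before then); velocities: v0=-3 v1=-4 v2=4 v3=4; positions = 6 7 14 18

Answer: 6 7 14 18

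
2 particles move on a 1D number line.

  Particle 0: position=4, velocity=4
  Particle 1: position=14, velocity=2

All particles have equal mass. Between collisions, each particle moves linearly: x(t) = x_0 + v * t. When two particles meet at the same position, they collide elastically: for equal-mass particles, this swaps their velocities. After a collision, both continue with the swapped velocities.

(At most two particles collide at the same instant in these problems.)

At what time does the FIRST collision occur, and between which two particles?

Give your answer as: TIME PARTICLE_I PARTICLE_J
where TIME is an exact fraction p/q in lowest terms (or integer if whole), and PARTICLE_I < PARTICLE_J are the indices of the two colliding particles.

Pair (0,1): pos 4,14 vel 4,2 -> gap=10, closing at 2/unit, collide at t=5
Earliest collision: t=5 between 0 and 1

Answer: 5 0 1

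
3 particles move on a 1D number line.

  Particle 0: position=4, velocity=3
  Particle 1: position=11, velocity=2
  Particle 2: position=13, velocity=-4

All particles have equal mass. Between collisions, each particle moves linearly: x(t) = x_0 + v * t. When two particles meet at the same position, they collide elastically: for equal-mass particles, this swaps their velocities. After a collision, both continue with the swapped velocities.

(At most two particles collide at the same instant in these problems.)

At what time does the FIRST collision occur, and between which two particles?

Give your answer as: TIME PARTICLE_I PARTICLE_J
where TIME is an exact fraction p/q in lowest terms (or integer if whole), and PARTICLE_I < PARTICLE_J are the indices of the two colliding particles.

Answer: 1/3 1 2

Derivation:
Pair (0,1): pos 4,11 vel 3,2 -> gap=7, closing at 1/unit, collide at t=7
Pair (1,2): pos 11,13 vel 2,-4 -> gap=2, closing at 6/unit, collide at t=1/3
Earliest collision: t=1/3 between 1 and 2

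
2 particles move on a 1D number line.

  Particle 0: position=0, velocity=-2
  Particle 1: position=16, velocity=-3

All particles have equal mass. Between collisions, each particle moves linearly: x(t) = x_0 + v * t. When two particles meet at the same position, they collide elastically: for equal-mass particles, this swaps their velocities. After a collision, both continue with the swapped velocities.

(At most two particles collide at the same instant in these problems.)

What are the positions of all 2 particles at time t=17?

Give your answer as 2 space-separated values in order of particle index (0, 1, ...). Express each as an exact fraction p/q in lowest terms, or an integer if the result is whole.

Collision at t=16: particles 0 and 1 swap velocities; positions: p0=-32 p1=-32; velocities now: v0=-3 v1=-2
Advance to t=17 (no further collisions before then); velocities: v0=-3 v1=-2; positions = -35 -34

Answer: -35 -34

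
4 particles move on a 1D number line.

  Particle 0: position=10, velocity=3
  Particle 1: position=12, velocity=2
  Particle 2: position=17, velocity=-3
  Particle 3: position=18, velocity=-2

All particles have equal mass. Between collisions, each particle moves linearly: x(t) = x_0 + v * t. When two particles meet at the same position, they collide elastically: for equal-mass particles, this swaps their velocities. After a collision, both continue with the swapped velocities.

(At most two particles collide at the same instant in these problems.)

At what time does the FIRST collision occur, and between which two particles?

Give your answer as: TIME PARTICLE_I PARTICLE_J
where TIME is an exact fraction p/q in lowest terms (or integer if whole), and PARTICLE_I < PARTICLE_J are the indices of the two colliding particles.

Pair (0,1): pos 10,12 vel 3,2 -> gap=2, closing at 1/unit, collide at t=2
Pair (1,2): pos 12,17 vel 2,-3 -> gap=5, closing at 5/unit, collide at t=1
Pair (2,3): pos 17,18 vel -3,-2 -> not approaching (rel speed -1 <= 0)
Earliest collision: t=1 between 1 and 2

Answer: 1 1 2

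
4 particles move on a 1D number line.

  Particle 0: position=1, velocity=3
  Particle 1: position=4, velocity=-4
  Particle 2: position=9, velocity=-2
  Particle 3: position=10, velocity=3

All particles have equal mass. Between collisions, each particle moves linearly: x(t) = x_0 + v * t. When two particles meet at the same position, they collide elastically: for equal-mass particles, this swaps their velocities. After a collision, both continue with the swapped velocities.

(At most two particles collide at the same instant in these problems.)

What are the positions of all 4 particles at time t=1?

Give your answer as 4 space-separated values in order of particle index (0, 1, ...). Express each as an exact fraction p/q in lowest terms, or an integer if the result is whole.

Answer: 0 4 7 13

Derivation:
Collision at t=3/7: particles 0 and 1 swap velocities; positions: p0=16/7 p1=16/7 p2=57/7 p3=79/7; velocities now: v0=-4 v1=3 v2=-2 v3=3
Advance to t=1 (no further collisions before then); velocities: v0=-4 v1=3 v2=-2 v3=3; positions = 0 4 7 13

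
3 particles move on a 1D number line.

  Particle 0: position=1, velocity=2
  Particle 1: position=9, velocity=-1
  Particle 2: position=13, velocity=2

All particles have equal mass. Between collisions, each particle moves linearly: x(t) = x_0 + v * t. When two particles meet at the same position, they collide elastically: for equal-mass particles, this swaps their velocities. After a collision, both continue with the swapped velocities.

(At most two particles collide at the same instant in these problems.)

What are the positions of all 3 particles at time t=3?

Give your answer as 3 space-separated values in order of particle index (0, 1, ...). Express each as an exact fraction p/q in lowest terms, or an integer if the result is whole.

Answer: 6 7 19

Derivation:
Collision at t=8/3: particles 0 and 1 swap velocities; positions: p0=19/3 p1=19/3 p2=55/3; velocities now: v0=-1 v1=2 v2=2
Advance to t=3 (no further collisions before then); velocities: v0=-1 v1=2 v2=2; positions = 6 7 19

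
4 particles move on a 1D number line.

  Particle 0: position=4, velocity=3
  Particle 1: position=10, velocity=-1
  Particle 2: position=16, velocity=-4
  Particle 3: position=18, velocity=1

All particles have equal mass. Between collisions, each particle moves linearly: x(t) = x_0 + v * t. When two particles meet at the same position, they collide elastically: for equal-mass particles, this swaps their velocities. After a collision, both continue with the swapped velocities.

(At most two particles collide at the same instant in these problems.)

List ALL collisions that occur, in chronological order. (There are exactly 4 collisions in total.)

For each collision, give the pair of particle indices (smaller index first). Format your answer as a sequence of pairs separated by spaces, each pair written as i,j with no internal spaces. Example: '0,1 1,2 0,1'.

Answer: 0,1 1,2 0,1 2,3

Derivation:
Collision at t=3/2: particles 0 and 1 swap velocities; positions: p0=17/2 p1=17/2 p2=10 p3=39/2; velocities now: v0=-1 v1=3 v2=-4 v3=1
Collision at t=12/7: particles 1 and 2 swap velocities; positions: p0=58/7 p1=64/7 p2=64/7 p3=138/7; velocities now: v0=-1 v1=-4 v2=3 v3=1
Collision at t=2: particles 0 and 1 swap velocities; positions: p0=8 p1=8 p2=10 p3=20; velocities now: v0=-4 v1=-1 v2=3 v3=1
Collision at t=7: particles 2 and 3 swap velocities; positions: p0=-12 p1=3 p2=25 p3=25; velocities now: v0=-4 v1=-1 v2=1 v3=3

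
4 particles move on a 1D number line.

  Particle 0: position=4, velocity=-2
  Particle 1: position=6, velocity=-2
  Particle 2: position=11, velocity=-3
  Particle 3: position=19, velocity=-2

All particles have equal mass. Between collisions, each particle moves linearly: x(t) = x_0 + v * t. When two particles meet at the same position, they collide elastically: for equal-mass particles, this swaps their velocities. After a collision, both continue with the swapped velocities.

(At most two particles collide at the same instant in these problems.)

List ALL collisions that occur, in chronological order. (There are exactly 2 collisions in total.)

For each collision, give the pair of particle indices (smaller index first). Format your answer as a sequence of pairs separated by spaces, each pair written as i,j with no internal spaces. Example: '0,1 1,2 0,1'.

Answer: 1,2 0,1

Derivation:
Collision at t=5: particles 1 and 2 swap velocities; positions: p0=-6 p1=-4 p2=-4 p3=9; velocities now: v0=-2 v1=-3 v2=-2 v3=-2
Collision at t=7: particles 0 and 1 swap velocities; positions: p0=-10 p1=-10 p2=-8 p3=5; velocities now: v0=-3 v1=-2 v2=-2 v3=-2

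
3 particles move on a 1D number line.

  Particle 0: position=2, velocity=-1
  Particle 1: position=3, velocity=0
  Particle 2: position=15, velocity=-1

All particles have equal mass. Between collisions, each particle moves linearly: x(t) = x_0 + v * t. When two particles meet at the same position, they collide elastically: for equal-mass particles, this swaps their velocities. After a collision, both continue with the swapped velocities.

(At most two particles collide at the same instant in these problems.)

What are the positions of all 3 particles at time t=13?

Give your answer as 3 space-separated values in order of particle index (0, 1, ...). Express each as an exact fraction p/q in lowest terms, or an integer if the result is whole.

Answer: -11 2 3

Derivation:
Collision at t=12: particles 1 and 2 swap velocities; positions: p0=-10 p1=3 p2=3; velocities now: v0=-1 v1=-1 v2=0
Advance to t=13 (no further collisions before then); velocities: v0=-1 v1=-1 v2=0; positions = -11 2 3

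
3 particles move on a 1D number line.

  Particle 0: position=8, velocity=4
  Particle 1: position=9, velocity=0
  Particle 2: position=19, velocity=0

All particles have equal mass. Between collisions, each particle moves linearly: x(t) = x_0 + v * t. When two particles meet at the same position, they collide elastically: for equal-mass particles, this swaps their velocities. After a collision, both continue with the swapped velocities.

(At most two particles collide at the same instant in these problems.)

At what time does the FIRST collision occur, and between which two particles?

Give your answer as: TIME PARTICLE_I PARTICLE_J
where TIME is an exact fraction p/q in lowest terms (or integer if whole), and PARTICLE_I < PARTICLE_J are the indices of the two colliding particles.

Answer: 1/4 0 1

Derivation:
Pair (0,1): pos 8,9 vel 4,0 -> gap=1, closing at 4/unit, collide at t=1/4
Pair (1,2): pos 9,19 vel 0,0 -> not approaching (rel speed 0 <= 0)
Earliest collision: t=1/4 between 0 and 1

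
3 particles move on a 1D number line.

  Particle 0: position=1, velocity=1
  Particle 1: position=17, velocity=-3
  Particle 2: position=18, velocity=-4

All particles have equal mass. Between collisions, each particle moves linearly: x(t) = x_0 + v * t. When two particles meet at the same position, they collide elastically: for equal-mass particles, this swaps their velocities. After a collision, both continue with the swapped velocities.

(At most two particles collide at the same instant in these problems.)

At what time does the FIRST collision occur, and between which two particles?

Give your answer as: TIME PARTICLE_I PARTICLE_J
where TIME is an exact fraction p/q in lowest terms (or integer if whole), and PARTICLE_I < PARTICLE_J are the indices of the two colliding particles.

Answer: 1 1 2

Derivation:
Pair (0,1): pos 1,17 vel 1,-3 -> gap=16, closing at 4/unit, collide at t=4
Pair (1,2): pos 17,18 vel -3,-4 -> gap=1, closing at 1/unit, collide at t=1
Earliest collision: t=1 between 1 and 2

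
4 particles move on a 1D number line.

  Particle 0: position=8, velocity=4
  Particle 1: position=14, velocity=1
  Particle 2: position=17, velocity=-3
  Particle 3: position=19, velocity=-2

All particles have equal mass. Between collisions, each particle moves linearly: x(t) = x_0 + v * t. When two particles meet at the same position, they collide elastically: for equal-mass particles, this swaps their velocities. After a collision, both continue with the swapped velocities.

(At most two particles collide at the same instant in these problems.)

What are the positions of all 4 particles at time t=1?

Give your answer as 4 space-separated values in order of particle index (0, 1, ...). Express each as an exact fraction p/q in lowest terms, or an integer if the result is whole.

Answer: 12 14 15 17

Derivation:
Collision at t=3/4: particles 1 and 2 swap velocities; positions: p0=11 p1=59/4 p2=59/4 p3=35/2; velocities now: v0=4 v1=-3 v2=1 v3=-2
Advance to t=1 (no further collisions before then); velocities: v0=4 v1=-3 v2=1 v3=-2; positions = 12 14 15 17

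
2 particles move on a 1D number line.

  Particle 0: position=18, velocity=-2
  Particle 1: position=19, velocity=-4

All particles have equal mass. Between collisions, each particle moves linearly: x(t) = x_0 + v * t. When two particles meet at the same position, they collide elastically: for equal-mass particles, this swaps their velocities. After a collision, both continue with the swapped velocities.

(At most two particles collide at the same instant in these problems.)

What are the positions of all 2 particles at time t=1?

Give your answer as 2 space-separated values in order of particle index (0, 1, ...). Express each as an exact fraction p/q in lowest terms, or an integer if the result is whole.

Answer: 15 16

Derivation:
Collision at t=1/2: particles 0 and 1 swap velocities; positions: p0=17 p1=17; velocities now: v0=-4 v1=-2
Advance to t=1 (no further collisions before then); velocities: v0=-4 v1=-2; positions = 15 16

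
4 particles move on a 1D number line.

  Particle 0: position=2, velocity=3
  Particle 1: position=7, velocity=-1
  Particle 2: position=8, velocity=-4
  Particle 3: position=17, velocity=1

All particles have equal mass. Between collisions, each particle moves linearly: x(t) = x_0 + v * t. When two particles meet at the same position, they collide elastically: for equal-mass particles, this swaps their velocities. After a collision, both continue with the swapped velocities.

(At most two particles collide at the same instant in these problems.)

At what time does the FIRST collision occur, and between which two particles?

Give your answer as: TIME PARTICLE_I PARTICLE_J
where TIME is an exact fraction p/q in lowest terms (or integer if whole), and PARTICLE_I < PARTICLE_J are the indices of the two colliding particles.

Pair (0,1): pos 2,7 vel 3,-1 -> gap=5, closing at 4/unit, collide at t=5/4
Pair (1,2): pos 7,8 vel -1,-4 -> gap=1, closing at 3/unit, collide at t=1/3
Pair (2,3): pos 8,17 vel -4,1 -> not approaching (rel speed -5 <= 0)
Earliest collision: t=1/3 between 1 and 2

Answer: 1/3 1 2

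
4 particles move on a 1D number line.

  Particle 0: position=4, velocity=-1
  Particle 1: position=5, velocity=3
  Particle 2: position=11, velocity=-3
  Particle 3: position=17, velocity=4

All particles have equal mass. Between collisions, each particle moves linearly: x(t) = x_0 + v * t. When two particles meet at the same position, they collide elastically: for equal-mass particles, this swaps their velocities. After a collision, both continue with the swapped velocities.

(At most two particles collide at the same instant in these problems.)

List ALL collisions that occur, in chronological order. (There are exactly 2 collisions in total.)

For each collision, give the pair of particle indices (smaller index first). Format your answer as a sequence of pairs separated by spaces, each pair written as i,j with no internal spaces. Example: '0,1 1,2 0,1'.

Collision at t=1: particles 1 and 2 swap velocities; positions: p0=3 p1=8 p2=8 p3=21; velocities now: v0=-1 v1=-3 v2=3 v3=4
Collision at t=7/2: particles 0 and 1 swap velocities; positions: p0=1/2 p1=1/2 p2=31/2 p3=31; velocities now: v0=-3 v1=-1 v2=3 v3=4

Answer: 1,2 0,1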